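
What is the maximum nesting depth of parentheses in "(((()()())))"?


Input: "(((()()())))"
Tracking depth:
  Position 0 '(': depth becomes 1
  Position 1 '(': depth becomes 2
  Position 2 '(': depth becomes 3
  Position 3 '(': depth becomes 4
  Position 4 ')': depth becomes 3
  Position 5 '(': depth becomes 4
  Position 6 ')': depth becomes 3
  Position 7 '(': depth becomes 4
  Position 8 ')': depth becomes 3
  Position 9 ')': depth becomes 2
  Position 10 ')': depth becomes 1
  Position 11 ')': depth becomes 0
Maximum depth reached: 4

4


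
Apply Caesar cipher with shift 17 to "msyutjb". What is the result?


Caesar cipher: shift "msyutjb" by 17
  'm' (pos 12) + 17 = pos 3 = 'd'
  's' (pos 18) + 17 = pos 9 = 'j'
  'y' (pos 24) + 17 = pos 15 = 'p'
  'u' (pos 20) + 17 = pos 11 = 'l'
  't' (pos 19) + 17 = pos 10 = 'k'
  'j' (pos 9) + 17 = pos 0 = 'a'
  'b' (pos 1) + 17 = pos 18 = 's'
Result: djplkas

djplkas


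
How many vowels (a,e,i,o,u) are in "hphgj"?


Input: hphgj
Checking each character:
  'h' at position 0: consonant
  'p' at position 1: consonant
  'h' at position 2: consonant
  'g' at position 3: consonant
  'j' at position 4: consonant
Total vowels: 0

0


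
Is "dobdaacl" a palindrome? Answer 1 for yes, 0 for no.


Input: dobdaacl
Reversed: lcaadbod
  Compare pos 0 ('d') with pos 7 ('l'): MISMATCH
  Compare pos 1 ('o') with pos 6 ('c'): MISMATCH
  Compare pos 2 ('b') with pos 5 ('a'): MISMATCH
  Compare pos 3 ('d') with pos 4 ('a'): MISMATCH
Result: not a palindrome

0


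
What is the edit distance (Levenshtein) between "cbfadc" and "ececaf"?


Computing edit distance: "cbfadc" -> "ececaf"
DP table:
           e    c    e    c    a    f
      0    1    2    3    4    5    6
  c   1    1    1    2    3    4    5
  b   2    2    2    2    3    4    5
  f   3    3    3    3    3    4    4
  a   4    4    4    4    4    3    4
  d   5    5    5    5    5    4    4
  c   6    6    5    6    5    5    5
Edit distance = dp[6][6] = 5

5


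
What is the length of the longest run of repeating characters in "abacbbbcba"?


Input: "abacbbbcba"
Scanning for longest run:
  Position 1 ('b'): new char, reset run to 1
  Position 2 ('a'): new char, reset run to 1
  Position 3 ('c'): new char, reset run to 1
  Position 4 ('b'): new char, reset run to 1
  Position 5 ('b'): continues run of 'b', length=2
  Position 6 ('b'): continues run of 'b', length=3
  Position 7 ('c'): new char, reset run to 1
  Position 8 ('b'): new char, reset run to 1
  Position 9 ('a'): new char, reset run to 1
Longest run: 'b' with length 3

3


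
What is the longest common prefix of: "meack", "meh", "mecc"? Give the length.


Words: meack, meh, mecc
  Position 0: all 'm' => match
  Position 1: all 'e' => match
  Position 2: ('a', 'h', 'c') => mismatch, stop
LCP = "me" (length 2)

2


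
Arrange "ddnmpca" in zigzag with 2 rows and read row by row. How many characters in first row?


Zigzag "ddnmpca" into 2 rows:
Placing characters:
  'd' => row 0
  'd' => row 1
  'n' => row 0
  'm' => row 1
  'p' => row 0
  'c' => row 1
  'a' => row 0
Rows:
  Row 0: "dnpa"
  Row 1: "dmc"
First row length: 4

4


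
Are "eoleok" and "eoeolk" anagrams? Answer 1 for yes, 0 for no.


Strings: "eoleok", "eoeolk"
Sorted first:  eekloo
Sorted second: eekloo
Sorted forms match => anagrams

1


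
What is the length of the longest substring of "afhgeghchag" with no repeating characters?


Input: "afhgeghchag"
Sliding window (track last position of each char):
  Position 0 ('a'): window [0,0] length 1 -- new best
  Position 1 ('f'): window [0,1] length 2 -- new best
  Position 2 ('h'): window [0,2] length 3 -- new best
  Position 3 ('g'): window [0,3] length 4 -- new best
  Position 4 ('e'): window [0,4] length 5 -- new best
  Position 5 ('g'): repeat (last at 3), move window start to 4
  Position 5 ('g'): window [4,5] length 2
  Position 6 ('h'): window [4,6] length 3
  Position 7 ('c'): window [4,7] length 4
  Position 8 ('h'): repeat (last at 6), move window start to 7
  Position 8 ('h'): window [7,8] length 2
  Position 9 ('a'): window [7,9] length 3
  Position 10 ('g'): window [7,10] length 4
Longest substring with no repeats: "afhge" with length 5

5


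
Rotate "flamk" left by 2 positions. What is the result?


Input: "flamk", rotate left by 2
First 2 characters: "fl"
Remaining characters: "amk"
Concatenate remaining + first: "amk" + "fl" = "amkfl"

amkfl


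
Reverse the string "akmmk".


Input: akmmk
Reading characters right to left:
  Position 4: 'k'
  Position 3: 'm'
  Position 2: 'm'
  Position 1: 'k'
  Position 0: 'a'
Reversed: kmmka

kmmka


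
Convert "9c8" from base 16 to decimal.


Input: "9c8" in base 16
Positional expansion:
  Digit '9' (value 9) x 16^2 = 2304
  Digit 'c' (value 12) x 16^1 = 192
  Digit '8' (value 8) x 16^0 = 8
Sum = 2504

2504


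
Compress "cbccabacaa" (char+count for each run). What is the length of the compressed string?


Input: cbccabacaa
Runs:
  'c' x 1 => "c1"
  'b' x 1 => "b1"
  'c' x 2 => "c2"
  'a' x 1 => "a1"
  'b' x 1 => "b1"
  'a' x 1 => "a1"
  'c' x 1 => "c1"
  'a' x 2 => "a2"
Compressed: "c1b1c2a1b1a1c1a2"
Compressed length: 16

16


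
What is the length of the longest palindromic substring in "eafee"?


Input: "eafee"
Checking substrings for palindromes:
  [3:5] "ee" (len 2) => palindrome
Longest palindromic substring: "ee" with length 2

2


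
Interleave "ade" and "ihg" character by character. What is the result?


Interleaving "ade" and "ihg":
  Position 0: 'a' from first, 'i' from second => "ai"
  Position 1: 'd' from first, 'h' from second => "dh"
  Position 2: 'e' from first, 'g' from second => "eg"
Result: aidheg

aidheg


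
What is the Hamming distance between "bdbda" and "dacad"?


Comparing "bdbda" and "dacad" position by position:
  Position 0: 'b' vs 'd' => differ
  Position 1: 'd' vs 'a' => differ
  Position 2: 'b' vs 'c' => differ
  Position 3: 'd' vs 'a' => differ
  Position 4: 'a' vs 'd' => differ
Total differences (Hamming distance): 5

5


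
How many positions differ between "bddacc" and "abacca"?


Comparing "bddacc" and "abacca" position by position:
  Position 0: 'b' vs 'a' => DIFFER
  Position 1: 'd' vs 'b' => DIFFER
  Position 2: 'd' vs 'a' => DIFFER
  Position 3: 'a' vs 'c' => DIFFER
  Position 4: 'c' vs 'c' => same
  Position 5: 'c' vs 'a' => DIFFER
Positions that differ: 5

5


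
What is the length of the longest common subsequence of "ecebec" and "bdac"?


LCS of "ecebec" and "bdac"
DP table:
           b    d    a    c
      0    0    0    0    0
  e   0    0    0    0    0
  c   0    0    0    0    1
  e   0    0    0    0    1
  b   0    1    1    1    1
  e   0    1    1    1    1
  c   0    1    1    1    2
LCS length = dp[6][4] = 2

2


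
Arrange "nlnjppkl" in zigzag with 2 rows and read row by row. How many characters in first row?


Zigzag "nlnjppkl" into 2 rows:
Placing characters:
  'n' => row 0
  'l' => row 1
  'n' => row 0
  'j' => row 1
  'p' => row 0
  'p' => row 1
  'k' => row 0
  'l' => row 1
Rows:
  Row 0: "nnpk"
  Row 1: "ljpl"
First row length: 4

4


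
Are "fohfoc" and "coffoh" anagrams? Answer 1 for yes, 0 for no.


Strings: "fohfoc", "coffoh"
Sorted first:  cffhoo
Sorted second: cffhoo
Sorted forms match => anagrams

1


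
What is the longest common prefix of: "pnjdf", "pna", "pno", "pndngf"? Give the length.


Words: pnjdf, pna, pno, pndngf
  Position 0: all 'p' => match
  Position 1: all 'n' => match
  Position 2: ('j', 'a', 'o', 'd') => mismatch, stop
LCP = "pn" (length 2)

2


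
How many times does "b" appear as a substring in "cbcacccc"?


Searching for "b" in "cbcacccc"
Scanning each position:
  Position 0: "c" => no
  Position 1: "b" => MATCH
  Position 2: "c" => no
  Position 3: "a" => no
  Position 4: "c" => no
  Position 5: "c" => no
  Position 6: "c" => no
  Position 7: "c" => no
Total occurrences: 1

1


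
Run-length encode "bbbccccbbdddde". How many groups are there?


Input: bbbccccbbdddde
Scanning for consecutive runs:
  Group 1: 'b' x 3 (positions 0-2)
  Group 2: 'c' x 4 (positions 3-6)
  Group 3: 'b' x 2 (positions 7-8)
  Group 4: 'd' x 4 (positions 9-12)
  Group 5: 'e' x 1 (positions 13-13)
Total groups: 5

5


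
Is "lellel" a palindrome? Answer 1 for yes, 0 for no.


Input: lellel
Reversed: lellel
  Compare pos 0 ('l') with pos 5 ('l'): match
  Compare pos 1 ('e') with pos 4 ('e'): match
  Compare pos 2 ('l') with pos 3 ('l'): match
Result: palindrome

1


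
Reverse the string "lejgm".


Input: lejgm
Reading characters right to left:
  Position 4: 'm'
  Position 3: 'g'
  Position 2: 'j'
  Position 1: 'e'
  Position 0: 'l'
Reversed: mgjel

mgjel


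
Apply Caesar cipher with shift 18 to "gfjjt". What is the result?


Caesar cipher: shift "gfjjt" by 18
  'g' (pos 6) + 18 = pos 24 = 'y'
  'f' (pos 5) + 18 = pos 23 = 'x'
  'j' (pos 9) + 18 = pos 1 = 'b'
  'j' (pos 9) + 18 = pos 1 = 'b'
  't' (pos 19) + 18 = pos 11 = 'l'
Result: yxbbl

yxbbl


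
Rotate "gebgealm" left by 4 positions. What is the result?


Input: "gebgealm", rotate left by 4
First 4 characters: "gebg"
Remaining characters: "ealm"
Concatenate remaining + first: "ealm" + "gebg" = "ealmgebg"

ealmgebg


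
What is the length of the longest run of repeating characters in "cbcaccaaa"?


Input: "cbcaccaaa"
Scanning for longest run:
  Position 1 ('b'): new char, reset run to 1
  Position 2 ('c'): new char, reset run to 1
  Position 3 ('a'): new char, reset run to 1
  Position 4 ('c'): new char, reset run to 1
  Position 5 ('c'): continues run of 'c', length=2
  Position 6 ('a'): new char, reset run to 1
  Position 7 ('a'): continues run of 'a', length=2
  Position 8 ('a'): continues run of 'a', length=3
Longest run: 'a' with length 3

3


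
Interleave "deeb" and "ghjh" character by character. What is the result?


Interleaving "deeb" and "ghjh":
  Position 0: 'd' from first, 'g' from second => "dg"
  Position 1: 'e' from first, 'h' from second => "eh"
  Position 2: 'e' from first, 'j' from second => "ej"
  Position 3: 'b' from first, 'h' from second => "bh"
Result: dgehejbh

dgehejbh


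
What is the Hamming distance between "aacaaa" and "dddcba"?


Comparing "aacaaa" and "dddcba" position by position:
  Position 0: 'a' vs 'd' => differ
  Position 1: 'a' vs 'd' => differ
  Position 2: 'c' vs 'd' => differ
  Position 3: 'a' vs 'c' => differ
  Position 4: 'a' vs 'b' => differ
  Position 5: 'a' vs 'a' => same
Total differences (Hamming distance): 5

5


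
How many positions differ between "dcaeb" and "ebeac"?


Comparing "dcaeb" and "ebeac" position by position:
  Position 0: 'd' vs 'e' => DIFFER
  Position 1: 'c' vs 'b' => DIFFER
  Position 2: 'a' vs 'e' => DIFFER
  Position 3: 'e' vs 'a' => DIFFER
  Position 4: 'b' vs 'c' => DIFFER
Positions that differ: 5

5


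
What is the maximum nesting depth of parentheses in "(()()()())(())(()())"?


Input: "(()()()())(())(()())"
Tracking depth:
  Position 0 '(': depth becomes 1
  Position 1 '(': depth becomes 2
  Position 2 ')': depth becomes 1
  Position 3 '(': depth becomes 2
  Position 4 ')': depth becomes 1
  Position 5 '(': depth becomes 2
  Position 6 ')': depth becomes 1
  Position 7 '(': depth becomes 2
  Position 8 ')': depth becomes 1
  Position 9 ')': depth becomes 0
  Position 10 '(': depth becomes 1
  Position 11 '(': depth becomes 2
  Position 12 ')': depth becomes 1
  Position 13 ')': depth becomes 0
  Position 14 '(': depth becomes 1
  Position 15 '(': depth becomes 2
  Position 16 ')': depth becomes 1
  Position 17 '(': depth becomes 2
  Position 18 ')': depth becomes 1
  Position 19 ')': depth becomes 0
Maximum depth reached: 2

2


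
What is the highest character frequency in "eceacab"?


Input: eceacab
Character counts:
  'a': 2
  'b': 1
  'c': 2
  'e': 2
Maximum frequency: 2

2


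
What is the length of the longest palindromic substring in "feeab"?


Input: "feeab"
Checking substrings for palindromes:
  [1:3] "ee" (len 2) => palindrome
Longest palindromic substring: "ee" with length 2

2


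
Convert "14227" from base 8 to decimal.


Input: "14227" in base 8
Positional expansion:
  Digit '1' (value 1) x 8^4 = 4096
  Digit '4' (value 4) x 8^3 = 2048
  Digit '2' (value 2) x 8^2 = 128
  Digit '2' (value 2) x 8^1 = 16
  Digit '7' (value 7) x 8^0 = 7
Sum = 6295

6295


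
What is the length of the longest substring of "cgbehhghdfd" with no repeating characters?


Input: "cgbehhghdfd"
Sliding window (track last position of each char):
  Position 0 ('c'): window [0,0] length 1 -- new best
  Position 1 ('g'): window [0,1] length 2 -- new best
  Position 2 ('b'): window [0,2] length 3 -- new best
  Position 3 ('e'): window [0,3] length 4 -- new best
  Position 4 ('h'): window [0,4] length 5 -- new best
  Position 5 ('h'): repeat (last at 4), move window start to 5
  Position 5 ('h'): window [5,5] length 1
  Position 6 ('g'): window [5,6] length 2
  Position 7 ('h'): repeat (last at 5), move window start to 6
  Position 7 ('h'): window [6,7] length 2
  Position 8 ('d'): window [6,8] length 3
  Position 9 ('f'): window [6,9] length 4
  Position 10 ('d'): repeat (last at 8), move window start to 9
  Position 10 ('d'): window [9,10] length 2
Longest substring with no repeats: "cgbeh" with length 5

5


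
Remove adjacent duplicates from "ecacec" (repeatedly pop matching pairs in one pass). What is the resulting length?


Input: ecacec
Stack-based adjacent duplicate removal:
  Read 'e': push. Stack: e
  Read 'c': push. Stack: ec
  Read 'a': push. Stack: eca
  Read 'c': push. Stack: ecac
  Read 'e': push. Stack: ecace
  Read 'c': push. Stack: ecacec
Final stack: "ecacec" (length 6)

6


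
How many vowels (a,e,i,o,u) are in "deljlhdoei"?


Input: deljlhdoei
Checking each character:
  'd' at position 0: consonant
  'e' at position 1: vowel (running total: 1)
  'l' at position 2: consonant
  'j' at position 3: consonant
  'l' at position 4: consonant
  'h' at position 5: consonant
  'd' at position 6: consonant
  'o' at position 7: vowel (running total: 2)
  'e' at position 8: vowel (running total: 3)
  'i' at position 9: vowel (running total: 4)
Total vowels: 4

4


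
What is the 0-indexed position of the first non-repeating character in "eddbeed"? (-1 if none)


Input: eddbeed
Character frequencies:
  'b': 1
  'd': 3
  'e': 3
Scanning left to right for freq == 1:
  Position 0 ('e'): freq=3, skip
  Position 1 ('d'): freq=3, skip
  Position 2 ('d'): freq=3, skip
  Position 3 ('b'): unique! => answer = 3

3


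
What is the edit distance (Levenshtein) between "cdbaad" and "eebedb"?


Computing edit distance: "cdbaad" -> "eebedb"
DP table:
           e    e    b    e    d    b
      0    1    2    3    4    5    6
  c   1    1    2    3    4    5    6
  d   2    2    2    3    4    4    5
  b   3    3    3    2    3    4    4
  a   4    4    4    3    3    4    5
  a   5    5    5    4    4    4    5
  d   6    6    6    5    5    4    5
Edit distance = dp[6][6] = 5

5


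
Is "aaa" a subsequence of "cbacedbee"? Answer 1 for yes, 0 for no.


Check if "aaa" is a subsequence of "cbacedbee"
Greedy scan:
  Position 0 ('c'): no match needed
  Position 1 ('b'): no match needed
  Position 2 ('a'): matches sub[0] = 'a'
  Position 3 ('c'): no match needed
  Position 4 ('e'): no match needed
  Position 5 ('d'): no match needed
  Position 6 ('b'): no match needed
  Position 7 ('e'): no match needed
  Position 8 ('e'): no match needed
Only matched 1/3 characters => not a subsequence

0


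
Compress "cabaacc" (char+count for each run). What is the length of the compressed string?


Input: cabaacc
Runs:
  'c' x 1 => "c1"
  'a' x 1 => "a1"
  'b' x 1 => "b1"
  'a' x 2 => "a2"
  'c' x 2 => "c2"
Compressed: "c1a1b1a2c2"
Compressed length: 10

10


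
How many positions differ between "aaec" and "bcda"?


Comparing "aaec" and "bcda" position by position:
  Position 0: 'a' vs 'b' => DIFFER
  Position 1: 'a' vs 'c' => DIFFER
  Position 2: 'e' vs 'd' => DIFFER
  Position 3: 'c' vs 'a' => DIFFER
Positions that differ: 4

4


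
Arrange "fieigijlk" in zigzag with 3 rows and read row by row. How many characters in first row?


Zigzag "fieigijlk" into 3 rows:
Placing characters:
  'f' => row 0
  'i' => row 1
  'e' => row 2
  'i' => row 1
  'g' => row 0
  'i' => row 1
  'j' => row 2
  'l' => row 1
  'k' => row 0
Rows:
  Row 0: "fgk"
  Row 1: "iiil"
  Row 2: "ej"
First row length: 3

3


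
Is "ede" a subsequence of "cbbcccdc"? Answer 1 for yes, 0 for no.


Check if "ede" is a subsequence of "cbbcccdc"
Greedy scan:
  Position 0 ('c'): no match needed
  Position 1 ('b'): no match needed
  Position 2 ('b'): no match needed
  Position 3 ('c'): no match needed
  Position 4 ('c'): no match needed
  Position 5 ('c'): no match needed
  Position 6 ('d'): no match needed
  Position 7 ('c'): no match needed
Only matched 0/3 characters => not a subsequence

0


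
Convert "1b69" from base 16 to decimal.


Input: "1b69" in base 16
Positional expansion:
  Digit '1' (value 1) x 16^3 = 4096
  Digit 'b' (value 11) x 16^2 = 2816
  Digit '6' (value 6) x 16^1 = 96
  Digit '9' (value 9) x 16^0 = 9
Sum = 7017

7017


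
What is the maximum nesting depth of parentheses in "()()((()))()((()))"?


Input: "()()((()))()((()))"
Tracking depth:
  Position 0 '(': depth becomes 1
  Position 1 ')': depth becomes 0
  Position 2 '(': depth becomes 1
  Position 3 ')': depth becomes 0
  Position 4 '(': depth becomes 1
  Position 5 '(': depth becomes 2
  Position 6 '(': depth becomes 3
  Position 7 ')': depth becomes 2
  Position 8 ')': depth becomes 1
  Position 9 ')': depth becomes 0
  Position 10 '(': depth becomes 1
  Position 11 ')': depth becomes 0
  Position 12 '(': depth becomes 1
  Position 13 '(': depth becomes 2
  Position 14 '(': depth becomes 3
  Position 15 ')': depth becomes 2
  Position 16 ')': depth becomes 1
  Position 17 ')': depth becomes 0
Maximum depth reached: 3

3


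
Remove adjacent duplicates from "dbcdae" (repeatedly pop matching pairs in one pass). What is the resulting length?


Input: dbcdae
Stack-based adjacent duplicate removal:
  Read 'd': push. Stack: d
  Read 'b': push. Stack: db
  Read 'c': push. Stack: dbc
  Read 'd': push. Stack: dbcd
  Read 'a': push. Stack: dbcda
  Read 'e': push. Stack: dbcdae
Final stack: "dbcdae" (length 6)

6


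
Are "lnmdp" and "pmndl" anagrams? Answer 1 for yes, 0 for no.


Strings: "lnmdp", "pmndl"
Sorted first:  dlmnp
Sorted second: dlmnp
Sorted forms match => anagrams

1


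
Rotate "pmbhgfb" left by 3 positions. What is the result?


Input: "pmbhgfb", rotate left by 3
First 3 characters: "pmb"
Remaining characters: "hgfb"
Concatenate remaining + first: "hgfb" + "pmb" = "hgfbpmb"

hgfbpmb


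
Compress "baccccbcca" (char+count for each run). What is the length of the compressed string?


Input: baccccbcca
Runs:
  'b' x 1 => "b1"
  'a' x 1 => "a1"
  'c' x 4 => "c4"
  'b' x 1 => "b1"
  'c' x 2 => "c2"
  'a' x 1 => "a1"
Compressed: "b1a1c4b1c2a1"
Compressed length: 12

12


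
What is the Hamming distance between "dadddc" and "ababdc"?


Comparing "dadddc" and "ababdc" position by position:
  Position 0: 'd' vs 'a' => differ
  Position 1: 'a' vs 'b' => differ
  Position 2: 'd' vs 'a' => differ
  Position 3: 'd' vs 'b' => differ
  Position 4: 'd' vs 'd' => same
  Position 5: 'c' vs 'c' => same
Total differences (Hamming distance): 4

4


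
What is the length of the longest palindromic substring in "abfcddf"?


Input: "abfcddf"
Checking substrings for palindromes:
  [4:6] "dd" (len 2) => palindrome
Longest palindromic substring: "dd" with length 2

2


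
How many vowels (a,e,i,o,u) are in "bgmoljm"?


Input: bgmoljm
Checking each character:
  'b' at position 0: consonant
  'g' at position 1: consonant
  'm' at position 2: consonant
  'o' at position 3: vowel (running total: 1)
  'l' at position 4: consonant
  'j' at position 5: consonant
  'm' at position 6: consonant
Total vowels: 1

1


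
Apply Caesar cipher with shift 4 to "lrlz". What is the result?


Caesar cipher: shift "lrlz" by 4
  'l' (pos 11) + 4 = pos 15 = 'p'
  'r' (pos 17) + 4 = pos 21 = 'v'
  'l' (pos 11) + 4 = pos 15 = 'p'
  'z' (pos 25) + 4 = pos 3 = 'd'
Result: pvpd

pvpd


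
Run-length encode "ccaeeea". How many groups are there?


Input: ccaeeea
Scanning for consecutive runs:
  Group 1: 'c' x 2 (positions 0-1)
  Group 2: 'a' x 1 (positions 2-2)
  Group 3: 'e' x 3 (positions 3-5)
  Group 4: 'a' x 1 (positions 6-6)
Total groups: 4

4


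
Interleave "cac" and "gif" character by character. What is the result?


Interleaving "cac" and "gif":
  Position 0: 'c' from first, 'g' from second => "cg"
  Position 1: 'a' from first, 'i' from second => "ai"
  Position 2: 'c' from first, 'f' from second => "cf"
Result: cgaicf

cgaicf


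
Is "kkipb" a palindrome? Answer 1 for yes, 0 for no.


Input: kkipb
Reversed: bpikk
  Compare pos 0 ('k') with pos 4 ('b'): MISMATCH
  Compare pos 1 ('k') with pos 3 ('p'): MISMATCH
Result: not a palindrome

0


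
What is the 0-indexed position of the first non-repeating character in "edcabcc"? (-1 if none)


Input: edcabcc
Character frequencies:
  'a': 1
  'b': 1
  'c': 3
  'd': 1
  'e': 1
Scanning left to right for freq == 1:
  Position 0 ('e'): unique! => answer = 0

0


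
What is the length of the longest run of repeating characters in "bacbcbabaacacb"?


Input: "bacbcbabaacacb"
Scanning for longest run:
  Position 1 ('a'): new char, reset run to 1
  Position 2 ('c'): new char, reset run to 1
  Position 3 ('b'): new char, reset run to 1
  Position 4 ('c'): new char, reset run to 1
  Position 5 ('b'): new char, reset run to 1
  Position 6 ('a'): new char, reset run to 1
  Position 7 ('b'): new char, reset run to 1
  Position 8 ('a'): new char, reset run to 1
  Position 9 ('a'): continues run of 'a', length=2
  Position 10 ('c'): new char, reset run to 1
  Position 11 ('a'): new char, reset run to 1
  Position 12 ('c'): new char, reset run to 1
  Position 13 ('b'): new char, reset run to 1
Longest run: 'a' with length 2

2


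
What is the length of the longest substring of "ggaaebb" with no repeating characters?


Input: "ggaaebb"
Sliding window (track last position of each char):
  Position 0 ('g'): window [0,0] length 1 -- new best
  Position 1 ('g'): repeat (last at 0), move window start to 1
  Position 1 ('g'): window [1,1] length 1
  Position 2 ('a'): window [1,2] length 2 -- new best
  Position 3 ('a'): repeat (last at 2), move window start to 3
  Position 3 ('a'): window [3,3] length 1
  Position 4 ('e'): window [3,4] length 2
  Position 5 ('b'): window [3,5] length 3 -- new best
  Position 6 ('b'): repeat (last at 5), move window start to 6
  Position 6 ('b'): window [6,6] length 1
Longest substring with no repeats: "aeb" with length 3

3


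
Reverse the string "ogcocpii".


Input: ogcocpii
Reading characters right to left:
  Position 7: 'i'
  Position 6: 'i'
  Position 5: 'p'
  Position 4: 'c'
  Position 3: 'o'
  Position 2: 'c'
  Position 1: 'g'
  Position 0: 'o'
Reversed: iipcocgo

iipcocgo


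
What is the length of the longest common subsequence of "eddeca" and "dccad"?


LCS of "eddeca" and "dccad"
DP table:
           d    c    c    a    d
      0    0    0    0    0    0
  e   0    0    0    0    0    0
  d   0    1    1    1    1    1
  d   0    1    1    1    1    2
  e   0    1    1    1    1    2
  c   0    1    2    2    2    2
  a   0    1    2    2    3    3
LCS length = dp[6][5] = 3

3


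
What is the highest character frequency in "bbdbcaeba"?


Input: bbdbcaeba
Character counts:
  'a': 2
  'b': 4
  'c': 1
  'd': 1
  'e': 1
Maximum frequency: 4

4


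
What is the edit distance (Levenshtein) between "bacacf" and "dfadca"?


Computing edit distance: "bacacf" -> "dfadca"
DP table:
           d    f    a    d    c    a
      0    1    2    3    4    5    6
  b   1    1    2    3    4    5    6
  a   2    2    2    2    3    4    5
  c   3    3    3    3    3    3    4
  a   4    4    4    3    4    4    3
  c   5    5    5    4    4    4    4
  f   6    6    5    5    5    5    5
Edit distance = dp[6][6] = 5

5


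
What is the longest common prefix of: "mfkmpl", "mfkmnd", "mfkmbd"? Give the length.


Words: mfkmpl, mfkmnd, mfkmbd
  Position 0: all 'm' => match
  Position 1: all 'f' => match
  Position 2: all 'k' => match
  Position 3: all 'm' => match
  Position 4: ('p', 'n', 'b') => mismatch, stop
LCP = "mfkm" (length 4)

4


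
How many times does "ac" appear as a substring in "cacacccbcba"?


Searching for "ac" in "cacacccbcba"
Scanning each position:
  Position 0: "ca" => no
  Position 1: "ac" => MATCH
  Position 2: "ca" => no
  Position 3: "ac" => MATCH
  Position 4: "cc" => no
  Position 5: "cc" => no
  Position 6: "cb" => no
  Position 7: "bc" => no
  Position 8: "cb" => no
  Position 9: "ba" => no
Total occurrences: 2

2


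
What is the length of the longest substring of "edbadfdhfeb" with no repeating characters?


Input: "edbadfdhfeb"
Sliding window (track last position of each char):
  Position 0 ('e'): window [0,0] length 1 -- new best
  Position 1 ('d'): window [0,1] length 2 -- new best
  Position 2 ('b'): window [0,2] length 3 -- new best
  Position 3 ('a'): window [0,3] length 4 -- new best
  Position 4 ('d'): repeat (last at 1), move window start to 2
  Position 4 ('d'): window [2,4] length 3
  Position 5 ('f'): window [2,5] length 4
  Position 6 ('d'): repeat (last at 4), move window start to 5
  Position 6 ('d'): window [5,6] length 2
  Position 7 ('h'): window [5,7] length 3
  Position 8 ('f'): repeat (last at 5), move window start to 6
  Position 8 ('f'): window [6,8] length 3
  Position 9 ('e'): window [6,9] length 4
  Position 10 ('b'): window [6,10] length 5 -- new best
Longest substring with no repeats: "dhfeb" with length 5

5


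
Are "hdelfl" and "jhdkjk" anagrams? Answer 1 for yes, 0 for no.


Strings: "hdelfl", "jhdkjk"
Sorted first:  defhll
Sorted second: dhjjkk
Differ at position 1: 'e' vs 'h' => not anagrams

0


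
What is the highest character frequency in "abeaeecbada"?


Input: abeaeecbada
Character counts:
  'a': 4
  'b': 2
  'c': 1
  'd': 1
  'e': 3
Maximum frequency: 4

4


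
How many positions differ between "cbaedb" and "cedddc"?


Comparing "cbaedb" and "cedddc" position by position:
  Position 0: 'c' vs 'c' => same
  Position 1: 'b' vs 'e' => DIFFER
  Position 2: 'a' vs 'd' => DIFFER
  Position 3: 'e' vs 'd' => DIFFER
  Position 4: 'd' vs 'd' => same
  Position 5: 'b' vs 'c' => DIFFER
Positions that differ: 4

4


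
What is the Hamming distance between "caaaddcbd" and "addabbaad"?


Comparing "caaaddcbd" and "addabbaad" position by position:
  Position 0: 'c' vs 'a' => differ
  Position 1: 'a' vs 'd' => differ
  Position 2: 'a' vs 'd' => differ
  Position 3: 'a' vs 'a' => same
  Position 4: 'd' vs 'b' => differ
  Position 5: 'd' vs 'b' => differ
  Position 6: 'c' vs 'a' => differ
  Position 7: 'b' vs 'a' => differ
  Position 8: 'd' vs 'd' => same
Total differences (Hamming distance): 7

7


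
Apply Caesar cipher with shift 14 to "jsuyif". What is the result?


Caesar cipher: shift "jsuyif" by 14
  'j' (pos 9) + 14 = pos 23 = 'x'
  's' (pos 18) + 14 = pos 6 = 'g'
  'u' (pos 20) + 14 = pos 8 = 'i'
  'y' (pos 24) + 14 = pos 12 = 'm'
  'i' (pos 8) + 14 = pos 22 = 'w'
  'f' (pos 5) + 14 = pos 19 = 't'
Result: xgimwt

xgimwt


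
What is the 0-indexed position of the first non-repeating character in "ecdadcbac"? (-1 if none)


Input: ecdadcbac
Character frequencies:
  'a': 2
  'b': 1
  'c': 3
  'd': 2
  'e': 1
Scanning left to right for freq == 1:
  Position 0 ('e'): unique! => answer = 0

0


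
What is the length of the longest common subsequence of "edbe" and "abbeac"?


LCS of "edbe" and "abbeac"
DP table:
           a    b    b    e    a    c
      0    0    0    0    0    0    0
  e   0    0    0    0    1    1    1
  d   0    0    0    0    1    1    1
  b   0    0    1    1    1    1    1
  e   0    0    1    1    2    2    2
LCS length = dp[4][6] = 2

2


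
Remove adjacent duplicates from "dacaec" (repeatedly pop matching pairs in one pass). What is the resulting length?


Input: dacaec
Stack-based adjacent duplicate removal:
  Read 'd': push. Stack: d
  Read 'a': push. Stack: da
  Read 'c': push. Stack: dac
  Read 'a': push. Stack: daca
  Read 'e': push. Stack: dacae
  Read 'c': push. Stack: dacaec
Final stack: "dacaec" (length 6)

6


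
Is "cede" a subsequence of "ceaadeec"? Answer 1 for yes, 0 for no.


Check if "cede" is a subsequence of "ceaadeec"
Greedy scan:
  Position 0 ('c'): matches sub[0] = 'c'
  Position 1 ('e'): matches sub[1] = 'e'
  Position 2 ('a'): no match needed
  Position 3 ('a'): no match needed
  Position 4 ('d'): matches sub[2] = 'd'
  Position 5 ('e'): matches sub[3] = 'e'
  Position 6 ('e'): no match needed
  Position 7 ('c'): no match needed
All 4 characters matched => is a subsequence

1


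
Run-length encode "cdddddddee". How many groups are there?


Input: cdddddddee
Scanning for consecutive runs:
  Group 1: 'c' x 1 (positions 0-0)
  Group 2: 'd' x 7 (positions 1-7)
  Group 3: 'e' x 2 (positions 8-9)
Total groups: 3

3


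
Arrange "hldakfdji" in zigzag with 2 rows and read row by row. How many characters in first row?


Zigzag "hldakfdji" into 2 rows:
Placing characters:
  'h' => row 0
  'l' => row 1
  'd' => row 0
  'a' => row 1
  'k' => row 0
  'f' => row 1
  'd' => row 0
  'j' => row 1
  'i' => row 0
Rows:
  Row 0: "hdkdi"
  Row 1: "lafj"
First row length: 5

5


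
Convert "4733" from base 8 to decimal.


Input: "4733" in base 8
Positional expansion:
  Digit '4' (value 4) x 8^3 = 2048
  Digit '7' (value 7) x 8^2 = 448
  Digit '3' (value 3) x 8^1 = 24
  Digit '3' (value 3) x 8^0 = 3
Sum = 2523

2523


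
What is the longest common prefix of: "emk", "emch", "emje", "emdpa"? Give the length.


Words: emk, emch, emje, emdpa
  Position 0: all 'e' => match
  Position 1: all 'm' => match
  Position 2: ('k', 'c', 'j', 'd') => mismatch, stop
LCP = "em" (length 2)

2


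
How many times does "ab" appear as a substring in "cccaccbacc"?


Searching for "ab" in "cccaccbacc"
Scanning each position:
  Position 0: "cc" => no
  Position 1: "cc" => no
  Position 2: "ca" => no
  Position 3: "ac" => no
  Position 4: "cc" => no
  Position 5: "cb" => no
  Position 6: "ba" => no
  Position 7: "ac" => no
  Position 8: "cc" => no
Total occurrences: 0

0


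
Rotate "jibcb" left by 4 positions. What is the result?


Input: "jibcb", rotate left by 4
First 4 characters: "jibc"
Remaining characters: "b"
Concatenate remaining + first: "b" + "jibc" = "bjibc"

bjibc


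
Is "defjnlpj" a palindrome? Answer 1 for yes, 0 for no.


Input: defjnlpj
Reversed: jplnjfed
  Compare pos 0 ('d') with pos 7 ('j'): MISMATCH
  Compare pos 1 ('e') with pos 6 ('p'): MISMATCH
  Compare pos 2 ('f') with pos 5 ('l'): MISMATCH
  Compare pos 3 ('j') with pos 4 ('n'): MISMATCH
Result: not a palindrome

0


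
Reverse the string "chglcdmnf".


Input: chglcdmnf
Reading characters right to left:
  Position 8: 'f'
  Position 7: 'n'
  Position 6: 'm'
  Position 5: 'd'
  Position 4: 'c'
  Position 3: 'l'
  Position 2: 'g'
  Position 1: 'h'
  Position 0: 'c'
Reversed: fnmdclghc

fnmdclghc


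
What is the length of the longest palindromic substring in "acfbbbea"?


Input: "acfbbbea"
Checking substrings for palindromes:
  [3:6] "bbb" (len 3) => palindrome
  [3:5] "bb" (len 2) => palindrome
  [4:6] "bb" (len 2) => palindrome
Longest palindromic substring: "bbb" with length 3

3


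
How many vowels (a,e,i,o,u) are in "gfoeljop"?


Input: gfoeljop
Checking each character:
  'g' at position 0: consonant
  'f' at position 1: consonant
  'o' at position 2: vowel (running total: 1)
  'e' at position 3: vowel (running total: 2)
  'l' at position 4: consonant
  'j' at position 5: consonant
  'o' at position 6: vowel (running total: 3)
  'p' at position 7: consonant
Total vowels: 3

3


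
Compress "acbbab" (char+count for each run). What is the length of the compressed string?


Input: acbbab
Runs:
  'a' x 1 => "a1"
  'c' x 1 => "c1"
  'b' x 2 => "b2"
  'a' x 1 => "a1"
  'b' x 1 => "b1"
Compressed: "a1c1b2a1b1"
Compressed length: 10

10


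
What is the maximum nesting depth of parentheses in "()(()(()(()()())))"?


Input: "()(()(()(()()())))"
Tracking depth:
  Position 0 '(': depth becomes 1
  Position 1 ')': depth becomes 0
  Position 2 '(': depth becomes 1
  Position 3 '(': depth becomes 2
  Position 4 ')': depth becomes 1
  Position 5 '(': depth becomes 2
  Position 6 '(': depth becomes 3
  Position 7 ')': depth becomes 2
  Position 8 '(': depth becomes 3
  Position 9 '(': depth becomes 4
  Position 10 ')': depth becomes 3
  Position 11 '(': depth becomes 4
  Position 12 ')': depth becomes 3
  Position 13 '(': depth becomes 4
  Position 14 ')': depth becomes 3
  Position 15 ')': depth becomes 2
  Position 16 ')': depth becomes 1
  Position 17 ')': depth becomes 0
Maximum depth reached: 4

4


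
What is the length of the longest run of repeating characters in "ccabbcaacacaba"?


Input: "ccabbcaacacaba"
Scanning for longest run:
  Position 1 ('c'): continues run of 'c', length=2
  Position 2 ('a'): new char, reset run to 1
  Position 3 ('b'): new char, reset run to 1
  Position 4 ('b'): continues run of 'b', length=2
  Position 5 ('c'): new char, reset run to 1
  Position 6 ('a'): new char, reset run to 1
  Position 7 ('a'): continues run of 'a', length=2
  Position 8 ('c'): new char, reset run to 1
  Position 9 ('a'): new char, reset run to 1
  Position 10 ('c'): new char, reset run to 1
  Position 11 ('a'): new char, reset run to 1
  Position 12 ('b'): new char, reset run to 1
  Position 13 ('a'): new char, reset run to 1
Longest run: 'c' with length 2

2


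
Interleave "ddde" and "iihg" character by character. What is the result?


Interleaving "ddde" and "iihg":
  Position 0: 'd' from first, 'i' from second => "di"
  Position 1: 'd' from first, 'i' from second => "di"
  Position 2: 'd' from first, 'h' from second => "dh"
  Position 3: 'e' from first, 'g' from second => "eg"
Result: dididheg

dididheg


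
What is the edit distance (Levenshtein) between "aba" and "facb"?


Computing edit distance: "aba" -> "facb"
DP table:
           f    a    c    b
      0    1    2    3    4
  a   1    1    1    2    3
  b   2    2    2    2    2
  a   3    3    2    3    3
Edit distance = dp[3][4] = 3

3


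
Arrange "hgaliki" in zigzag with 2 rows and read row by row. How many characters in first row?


Zigzag "hgaliki" into 2 rows:
Placing characters:
  'h' => row 0
  'g' => row 1
  'a' => row 0
  'l' => row 1
  'i' => row 0
  'k' => row 1
  'i' => row 0
Rows:
  Row 0: "haii"
  Row 1: "glk"
First row length: 4

4


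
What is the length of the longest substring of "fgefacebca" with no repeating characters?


Input: "fgefacebca"
Sliding window (track last position of each char):
  Position 0 ('f'): window [0,0] length 1 -- new best
  Position 1 ('g'): window [0,1] length 2 -- new best
  Position 2 ('e'): window [0,2] length 3 -- new best
  Position 3 ('f'): repeat (last at 0), move window start to 1
  Position 3 ('f'): window [1,3] length 3
  Position 4 ('a'): window [1,4] length 4 -- new best
  Position 5 ('c'): window [1,5] length 5 -- new best
  Position 6 ('e'): repeat (last at 2), move window start to 3
  Position 6 ('e'): window [3,6] length 4
  Position 7 ('b'): window [3,7] length 5
  Position 8 ('c'): repeat (last at 5), move window start to 6
  Position 8 ('c'): window [6,8] length 3
  Position 9 ('a'): window [6,9] length 4
Longest substring with no repeats: "gefac" with length 5

5


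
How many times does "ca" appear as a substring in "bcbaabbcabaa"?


Searching for "ca" in "bcbaabbcabaa"
Scanning each position:
  Position 0: "bc" => no
  Position 1: "cb" => no
  Position 2: "ba" => no
  Position 3: "aa" => no
  Position 4: "ab" => no
  Position 5: "bb" => no
  Position 6: "bc" => no
  Position 7: "ca" => MATCH
  Position 8: "ab" => no
  Position 9: "ba" => no
  Position 10: "aa" => no
Total occurrences: 1

1


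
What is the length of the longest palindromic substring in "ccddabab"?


Input: "ccddabab"
Checking substrings for palindromes:
  [4:7] "aba" (len 3) => palindrome
  [5:8] "bab" (len 3) => palindrome
  [0:2] "cc" (len 2) => palindrome
  [2:4] "dd" (len 2) => palindrome
Longest palindromic substring: "aba" with length 3

3


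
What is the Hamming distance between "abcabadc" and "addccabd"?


Comparing "abcabadc" and "addccabd" position by position:
  Position 0: 'a' vs 'a' => same
  Position 1: 'b' vs 'd' => differ
  Position 2: 'c' vs 'd' => differ
  Position 3: 'a' vs 'c' => differ
  Position 4: 'b' vs 'c' => differ
  Position 5: 'a' vs 'a' => same
  Position 6: 'd' vs 'b' => differ
  Position 7: 'c' vs 'd' => differ
Total differences (Hamming distance): 6

6


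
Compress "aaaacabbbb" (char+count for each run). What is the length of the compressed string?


Input: aaaacabbbb
Runs:
  'a' x 4 => "a4"
  'c' x 1 => "c1"
  'a' x 1 => "a1"
  'b' x 4 => "b4"
Compressed: "a4c1a1b4"
Compressed length: 8

8


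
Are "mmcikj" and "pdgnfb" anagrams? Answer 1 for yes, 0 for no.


Strings: "mmcikj", "pdgnfb"
Sorted first:  cijkmm
Sorted second: bdfgnp
Differ at position 0: 'c' vs 'b' => not anagrams

0


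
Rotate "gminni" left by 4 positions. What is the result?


Input: "gminni", rotate left by 4
First 4 characters: "gmin"
Remaining characters: "ni"
Concatenate remaining + first: "ni" + "gmin" = "nigmin"

nigmin


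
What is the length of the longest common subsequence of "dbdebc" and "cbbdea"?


LCS of "dbdebc" and "cbbdea"
DP table:
           c    b    b    d    e    a
      0    0    0    0    0    0    0
  d   0    0    0    0    1    1    1
  b   0    0    1    1    1    1    1
  d   0    0    1    1    2    2    2
  e   0    0    1    1    2    3    3
  b   0    0    1    2    2    3    3
  c   0    1    1    2    2    3    3
LCS length = dp[6][6] = 3

3


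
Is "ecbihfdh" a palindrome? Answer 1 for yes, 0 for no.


Input: ecbihfdh
Reversed: hdfhibce
  Compare pos 0 ('e') with pos 7 ('h'): MISMATCH
  Compare pos 1 ('c') with pos 6 ('d'): MISMATCH
  Compare pos 2 ('b') with pos 5 ('f'): MISMATCH
  Compare pos 3 ('i') with pos 4 ('h'): MISMATCH
Result: not a palindrome

0


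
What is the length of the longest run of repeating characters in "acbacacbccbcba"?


Input: "acbacacbccbcba"
Scanning for longest run:
  Position 1 ('c'): new char, reset run to 1
  Position 2 ('b'): new char, reset run to 1
  Position 3 ('a'): new char, reset run to 1
  Position 4 ('c'): new char, reset run to 1
  Position 5 ('a'): new char, reset run to 1
  Position 6 ('c'): new char, reset run to 1
  Position 7 ('b'): new char, reset run to 1
  Position 8 ('c'): new char, reset run to 1
  Position 9 ('c'): continues run of 'c', length=2
  Position 10 ('b'): new char, reset run to 1
  Position 11 ('c'): new char, reset run to 1
  Position 12 ('b'): new char, reset run to 1
  Position 13 ('a'): new char, reset run to 1
Longest run: 'c' with length 2

2


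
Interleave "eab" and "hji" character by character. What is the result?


Interleaving "eab" and "hji":
  Position 0: 'e' from first, 'h' from second => "eh"
  Position 1: 'a' from first, 'j' from second => "aj"
  Position 2: 'b' from first, 'i' from second => "bi"
Result: ehajbi

ehajbi


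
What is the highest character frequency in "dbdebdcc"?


Input: dbdebdcc
Character counts:
  'b': 2
  'c': 2
  'd': 3
  'e': 1
Maximum frequency: 3

3


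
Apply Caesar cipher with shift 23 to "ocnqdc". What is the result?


Caesar cipher: shift "ocnqdc" by 23
  'o' (pos 14) + 23 = pos 11 = 'l'
  'c' (pos 2) + 23 = pos 25 = 'z'
  'n' (pos 13) + 23 = pos 10 = 'k'
  'q' (pos 16) + 23 = pos 13 = 'n'
  'd' (pos 3) + 23 = pos 0 = 'a'
  'c' (pos 2) + 23 = pos 25 = 'z'
Result: lzknaz

lzknaz


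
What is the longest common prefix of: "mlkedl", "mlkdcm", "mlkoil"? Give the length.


Words: mlkedl, mlkdcm, mlkoil
  Position 0: all 'm' => match
  Position 1: all 'l' => match
  Position 2: all 'k' => match
  Position 3: ('e', 'd', 'o') => mismatch, stop
LCP = "mlk" (length 3)

3
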